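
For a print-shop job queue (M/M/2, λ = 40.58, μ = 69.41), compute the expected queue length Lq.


a = λ/μ = 0.5846; ρ = a/2 = 0.2923
P₀ = 0.547603
Lq = P₀·a^c·ρ / (c!·(1−ρ)²) = 0.547603·0.34181·0.2923/(2·0.50081)
= 0.05463

Final: 0.05463


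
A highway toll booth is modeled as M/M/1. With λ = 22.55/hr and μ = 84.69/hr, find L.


ρ = λ/μ = 22.55/84.69 = 0.2663
L = ρ/(1−ρ) = 0.2663/(1 − 0.2663) = 0.2663/0.7337 = 0.3629

Final: 0.3629


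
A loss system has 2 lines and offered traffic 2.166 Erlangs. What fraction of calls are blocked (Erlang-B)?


B(c,a) = (a^c/c!) / Σ_{k=0}^{c} a^k/k!
a^2/2! = 2.345778
Σ terms (k=0..2): 1.00000 + 2.16600 + 2.34578 = 5.511778
B = 2.345778/5.511778 = 0.425594

Final: 0.425594


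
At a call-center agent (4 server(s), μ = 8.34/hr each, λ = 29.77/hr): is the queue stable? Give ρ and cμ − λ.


Total capacity cμ = 4·8.34 = 33.36/hr
ρ = λ/(cμ) = 29.77/33.36 = 0.8924
Stable ⇔ ρ < 1: YES
Spare capacity = cμ − λ = 33.36 − 29.77 = 3.59/hr

Final: ρ = 0.8924; stable; margin = 3.59/hr


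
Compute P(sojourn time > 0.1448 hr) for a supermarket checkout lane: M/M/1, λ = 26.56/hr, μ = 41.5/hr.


W ~ Exponential(μ−λ) for M/M/1.
μ − λ = 41.5 − 26.56 = 14.9400
P(W > t) = e^{−(μ−λ)t} = e^{−2.1633} = 0.114944

Final: 0.114944


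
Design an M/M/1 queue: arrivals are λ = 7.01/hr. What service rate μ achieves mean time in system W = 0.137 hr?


W = 1/(μ−λ) ⇒ μ − λ = 1/W = 1/0.137 = 7.2993
μ = λ + 1/W = 7.01 + 7.2993 = 14.3093 per hr

Final: 14.3093 /hr


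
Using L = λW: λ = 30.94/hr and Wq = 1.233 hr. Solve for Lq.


Lq = λWq = 30.94·1.233 = 38.1490

Final: 38.1490


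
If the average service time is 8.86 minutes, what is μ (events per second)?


μ = 1/(service time) in consistent units.
1 second = 0.0166667 min, so μ = 0.0166667/8.86 = 0.001881 per second

Final: 0.001881 /sec


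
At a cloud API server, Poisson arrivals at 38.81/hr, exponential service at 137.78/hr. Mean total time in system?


W = 1/(μ−λ) = 1/(137.78 − 38.81) = 1/98.97 = 0.01010 hr

Final: 0.01010 hr


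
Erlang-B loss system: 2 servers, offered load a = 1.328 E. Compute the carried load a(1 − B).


B(2,1.328) = 0.274719 (Erlang-B)
Carried load = a(1 − B) = 1.328·(1 − 0.274719) = 1.328·0.725281 = 0.9632 E

Final: 0.9632 Erlangs


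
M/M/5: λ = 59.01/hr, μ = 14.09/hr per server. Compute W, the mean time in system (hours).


a = 4.1881; ρ = 0.8376; P₀ = 0.009511
Lq = P₀·a^c·ρ/(c!(1−ρ)²) = 3.24392
Wq = Lq/λ = 3.24392/59.01 = 0.05497 hr
W = Wq + 1/μ = 0.05497 + 0.07097 = 0.12594 hr

Final: 0.12594 hr


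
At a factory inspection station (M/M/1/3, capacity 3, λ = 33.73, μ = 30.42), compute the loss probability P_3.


ρ = λ/μ = 33.73/30.42 = 1.1088
P_K = (1−ρ)ρ^K/(1−ρ^(K+1)) = (-0.1088·1.363237)/(1 − 1.511571)
= -0.148334/-0.511571 = 0.289957

Final: 0.289957


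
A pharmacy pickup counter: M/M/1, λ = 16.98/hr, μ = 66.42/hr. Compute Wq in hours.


ρ = 16.98/66.42 = 0.2556
Wq = ρ/(μ−λ) = 0.2556/(66.42 − 16.98) = 0.2556/49.44 = 0.005171 hr

Final: 0.005171 hr


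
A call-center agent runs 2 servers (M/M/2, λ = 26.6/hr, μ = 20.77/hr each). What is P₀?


a = λ/μ = 26.6/20.77 = 1.2807; ρ = a/c = 0.6403
Σ_{k=0}^{1} a^k/k! (terms k=0..1) = 1.00000 + 1.28069 = 2.28069
Tail: a^2/(2!(1−ρ)) = 1.64018/(2·0.3597) = 2.28022
P₀ = 1/(2.28069 + 2.28022) = 1/4.56091 = 0.219254

Final: 0.219254


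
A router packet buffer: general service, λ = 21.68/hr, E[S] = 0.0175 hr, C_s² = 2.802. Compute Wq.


ρ = λ·E[S] = 21.68·0.0175 = 0.3794
E[S²] = E[S]²(1+C_s²) = 0.0175²·(1+2.802) = 0.001164
Wq = λ·E[S²]/(2(1−ρ)) = 21.68·0.001164/(2·0.6206) = 0.02034 hr

Final: 0.02034 hr


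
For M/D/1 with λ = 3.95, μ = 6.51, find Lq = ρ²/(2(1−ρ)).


ρ = 3.95/6.51 = 0.6068
M/D/1: Lq = ρ²/(2(1−ρ)) = 0.3682/(2·0.3932) = 0.46810

Final: 0.46810


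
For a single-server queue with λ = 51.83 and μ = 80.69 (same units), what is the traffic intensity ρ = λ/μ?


ρ = λ/μ = 51.83/80.69 = 0.6423

Final: 0.6423


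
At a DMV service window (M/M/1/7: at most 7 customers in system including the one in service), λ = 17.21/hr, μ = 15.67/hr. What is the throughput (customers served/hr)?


ρ = 1.0983; P_K = (1−ρ)ρ^7/(1−ρ^8) = 0.169602
λ_eff = λ(1 − P_K) = 17.21·(1 − 0.169602) = 17.21·0.830398 = 14.2912 /hr

Final: 14.2912 /hr


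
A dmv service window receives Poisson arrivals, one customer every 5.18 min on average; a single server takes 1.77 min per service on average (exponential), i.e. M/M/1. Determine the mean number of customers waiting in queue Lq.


λ = 60/5.18 = 11.5830 /hr
μ = 60/1.77 = 33.8983 /hr
ρ = λ/μ = 11.5830/33.8983 = 0.3417
Lq = ρ²/(1−ρ) = 0.1168/0.6583 = 0.1774

Final: 0.1774


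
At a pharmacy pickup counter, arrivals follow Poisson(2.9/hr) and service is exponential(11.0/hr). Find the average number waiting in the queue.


ρ = 2.9/11.0 = 0.2636
Lq = ρ²/(1−ρ) = 0.06950/0.7364 = 0.09439

Final: 0.09439


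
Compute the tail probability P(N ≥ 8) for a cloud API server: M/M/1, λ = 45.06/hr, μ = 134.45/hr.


ρ = 45.06/134.45 = 0.3351
P(N ≥ n) = ρ^n = 0.3351^8 = 0.0001592

Final: 0.0001592


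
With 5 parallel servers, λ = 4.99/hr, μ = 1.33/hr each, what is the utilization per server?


ρ = λ/(cμ) = 4.99/(5·1.33) = 4.99/6.65 = 0.7504

Final: 0.7504


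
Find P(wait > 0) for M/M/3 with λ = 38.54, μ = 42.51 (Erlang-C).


a = λ/μ = 0.9066; ρ = a/3 = 0.3022
P₀ = 0.400711 (from M/M/c formula)
C(c,a) = [a^c/(c!(1−ρ))]·P₀ = [0.74518/(6·0.6978)]·0.400711
= 0.17798·0.400711 = 0.071320

Final: 0.071320


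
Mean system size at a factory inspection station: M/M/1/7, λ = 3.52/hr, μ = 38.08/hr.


ρ = 3.52/38.08 = 0.09244
L = ρ[1 − (K+1)ρ^K + Kρ^(K+1)] / [(1−ρ)(1−ρ^(K+1))]
Numerator: 0.09244·(1 − 8·0.00000005767 + 7·0.000000005330) = 0.092437
Denominator: (0.9076)·(1.000000) = 0.907563
L = 0.092437/0.907563 = 0.1019

Final: 0.1019


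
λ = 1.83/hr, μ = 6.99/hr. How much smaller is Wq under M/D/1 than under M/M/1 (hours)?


ρ = 1.83/6.99 = 0.2618
Wq(M/M/1) = ρ/(μ−λ) = 0.2618/5.16 = 0.05074 hr
Wq(M/D/1) = ρ/(2(μ−λ)) = 0.02537 hr
Savings = 0.05074 − 0.02537 = 0.02537 hr

Final: 0.02537 hr


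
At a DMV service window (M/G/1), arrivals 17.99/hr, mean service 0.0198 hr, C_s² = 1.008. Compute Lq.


ρ = λ·E[S] = 17.99·0.0198 = 0.3562
Lq = ρ²(1+C_s²)/(2(1−ρ)) = 0.1269·(1+1.008)/(2·0.6438)
= 0.1269·2.0080/1.2876 = 0.19787

Final: 0.19787


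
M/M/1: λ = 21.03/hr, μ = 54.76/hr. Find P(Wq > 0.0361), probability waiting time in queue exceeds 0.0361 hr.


ρ = 21.03/54.76 = 0.3840
P(Wq > t) = ρ·e^{−(μ−λ)t} = 0.3840·e^{−1.2177}
= 0.3840·0.295924 = 0.113646

Final: 0.113646


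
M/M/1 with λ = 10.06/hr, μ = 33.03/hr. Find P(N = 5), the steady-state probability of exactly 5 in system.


ρ = 10.06/33.03 = 0.3046
P_n = (1−ρ)·ρ^n = (1 − 0.3046)·0.3046^5 = 0.6954·0.002621 = 0.001823

Final: 0.001823


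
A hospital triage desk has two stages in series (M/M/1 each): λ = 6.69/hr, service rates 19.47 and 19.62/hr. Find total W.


Each node sees arrival rate λ = 6.69/hr (tandem ⇒ throughput preserved).
W₁ = 1/(μ₁−λ) = 1/(19.47−6.69) = 0.07825 hr
W₂ = 1/(μ₂−λ) = 1/(19.62−6.69) = 0.07734 hr
W_total = W₁ + W₂ = 0.07825 + 0.07734 = 0.15559 hr

Final: 0.15559 hr


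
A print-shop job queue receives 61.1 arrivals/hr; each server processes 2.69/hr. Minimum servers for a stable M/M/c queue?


Stability requires cμ > λ ⇔ c > λ/μ.
λ/μ = 61.1/2.69 = 22.7138
Minimum integer c = ⌊22.7138⌋ + 1 = 23
Check: 23·2.69 = 61.87 > 61.1, while 22·2.69 = 59.18 ≤ 61.1

Final: 23 servers


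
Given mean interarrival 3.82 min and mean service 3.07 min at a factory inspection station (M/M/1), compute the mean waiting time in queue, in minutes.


λ = 60/3.82 = 15.7068 /hr
μ = 60/3.07 = 19.5440 /hr
ρ = λ/μ = 15.7068/19.5440 = 0.8037
Wq = ρ/(μ−λ) = 0.8037/(19.5440−15.7068) = 0.20944 hr
In minutes: 0.20944·60 = 12.567 min

Final: 12.567 min


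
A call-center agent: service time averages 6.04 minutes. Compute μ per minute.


μ = 1/(service time) in consistent units.
1 minute = 1 min, so μ = 1/6.04 = 0.1656 per minute

Final: 0.1656 /min


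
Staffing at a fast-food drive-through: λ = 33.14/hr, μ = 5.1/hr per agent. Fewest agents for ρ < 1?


Stability requires cμ > λ ⇔ c > λ/μ.
λ/μ = 33.14/5.1 = 6.4980
Minimum integer c = ⌊6.4980⌋ + 1 = 7
Check: 7·5.1 = 35.70 > 33.14, while 6·5.1 = 30.60 ≤ 33.14

Final: 7 servers


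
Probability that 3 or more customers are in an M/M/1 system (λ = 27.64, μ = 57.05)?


ρ = 27.64/57.05 = 0.4845
P(N ≥ n) = ρ^n = 0.4845^3 = 0.113723

Final: 0.113723


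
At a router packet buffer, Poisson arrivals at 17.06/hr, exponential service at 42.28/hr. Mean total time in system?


W = 1/(μ−λ) = 1/(42.28 − 17.06) = 1/25.22 = 0.03965 hr

Final: 0.03965 hr


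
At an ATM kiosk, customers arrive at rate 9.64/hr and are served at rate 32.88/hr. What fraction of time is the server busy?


ρ = λ/μ = 9.64/32.88 = 0.2932

Final: 0.2932


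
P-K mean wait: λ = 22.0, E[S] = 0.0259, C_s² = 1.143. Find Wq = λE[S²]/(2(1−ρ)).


ρ = λ·E[S] = 22.0·0.0259 = 0.5698
E[S²] = E[S]²(1+C_s²) = 0.0259²·(1+1.143) = 0.001438
Wq = λ·E[S²]/(2(1−ρ)) = 22.0·0.001438/(2·0.4302) = 0.03676 hr

Final: 0.03676 hr


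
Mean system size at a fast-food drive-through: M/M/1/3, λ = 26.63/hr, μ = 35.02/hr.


ρ = 26.63/35.02 = 0.7604
L = ρ[1 − (K+1)ρ^K + Kρ^(K+1)] / [(1−ρ)(1−ρ^(K+1))]
Numerator: 0.7604·(1 − 4·0.439709 + 3·0.334364) = 0.185740
Denominator: (0.2396)·(0.665636) = 0.159471
L = 0.185740/0.159471 = 1.1647

Final: 1.1647


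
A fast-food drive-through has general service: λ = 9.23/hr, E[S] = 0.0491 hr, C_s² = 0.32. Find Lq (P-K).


ρ = λ·E[S] = 9.23·0.0491 = 0.4532
Lq = ρ²(1+C_s²)/(2(1−ρ)) = 0.2054·(1+0.32)/(2·0.5468)
= 0.2054·1.3200/1.0936 = 0.24790

Final: 0.24790


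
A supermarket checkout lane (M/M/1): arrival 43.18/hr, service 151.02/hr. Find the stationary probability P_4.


ρ = 43.18/151.02 = 0.2859
P_n = (1−ρ)·ρ^n = (1 − 0.2859)·0.2859^4 = 0.7141·0.006683 = 0.004772

Final: 0.004772


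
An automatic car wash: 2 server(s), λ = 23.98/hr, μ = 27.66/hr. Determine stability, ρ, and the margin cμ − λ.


Total capacity cμ = 2·27.66 = 55.32/hr
ρ = λ/(cμ) = 23.98/55.32 = 0.4335
Stable ⇔ ρ < 1: YES
Spare capacity = cμ − λ = 55.32 − 23.98 = 31.34/hr

Final: ρ = 0.4335; stable; margin = 31.34/hr


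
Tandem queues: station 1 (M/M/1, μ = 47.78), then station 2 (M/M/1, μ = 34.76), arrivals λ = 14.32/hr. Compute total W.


Each node sees arrival rate λ = 14.32/hr (tandem ⇒ throughput preserved).
W₁ = 1/(μ₁−λ) = 1/(47.78−14.32) = 0.02989 hr
W₂ = 1/(μ₂−λ) = 1/(34.76−14.32) = 0.04892 hr
W_total = W₁ + W₂ = 0.02989 + 0.04892 = 0.07881 hr

Final: 0.07881 hr


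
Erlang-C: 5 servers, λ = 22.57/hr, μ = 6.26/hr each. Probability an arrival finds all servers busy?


a = λ/μ = 3.6054; ρ = a/5 = 0.7211
P₀ = 0.022645 (from M/M/c formula)
C(c,a) = [a^c/(c!(1−ρ))]·P₀ = [609.23680/(120·0.2789)]·0.022645
= 18.20267·0.022645 = 0.412201

Final: 0.412201


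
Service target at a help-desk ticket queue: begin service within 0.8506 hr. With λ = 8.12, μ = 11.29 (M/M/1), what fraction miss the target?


ρ = 8.12/11.29 = 0.7192
P(Wq > t) = ρ·e^{−(μ−λ)t} = 0.7192·e^{−2.6964}
= 0.7192·0.067448 = 0.048510

Final: 0.048510


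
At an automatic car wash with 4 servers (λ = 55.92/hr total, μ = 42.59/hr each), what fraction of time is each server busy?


ρ = λ/(cμ) = 55.92/(4·42.59) = 55.92/170.36 = 0.3282

Final: 0.3282


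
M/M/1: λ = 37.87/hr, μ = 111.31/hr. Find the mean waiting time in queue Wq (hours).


ρ = 37.87/111.31 = 0.3402
Wq = ρ/(μ−λ) = 0.3402/(111.31 − 37.87) = 0.3402/73.44 = 0.004633 hr

Final: 0.004633 hr


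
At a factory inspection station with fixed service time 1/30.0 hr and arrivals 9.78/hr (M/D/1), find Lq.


ρ = 9.78/30.0 = 0.3260
M/D/1: Lq = ρ²/(2(1−ρ)) = 0.1063/(2·0.6740) = 0.07884

Final: 0.07884


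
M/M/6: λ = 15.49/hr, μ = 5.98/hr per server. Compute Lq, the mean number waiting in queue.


a = λ/μ = 2.5903; ρ = a/6 = 0.4317
P₀ = 0.074473
Lq = P₀·a^c·ρ / (c!·(1−ρ)²) = 0.074473·302.06569·0.4317/(720·0.32295)
= 0.04177

Final: 0.04177


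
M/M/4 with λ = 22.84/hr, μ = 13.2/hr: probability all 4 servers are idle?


a = λ/μ = 22.84/13.2 = 1.7303; ρ = a/c = 0.4326
Σ_{k=0}^{3} a^k/k! (terms k=0..3) = 1.00000 + 1.73030 + 1.49697 + 0.86341 = 5.09068
Tail: a^4/(4!(1−ρ)) = 8.96373/(24·0.5674) = 0.65822
P₀ = 1/(5.09068 + 0.65822) = 1/5.74890 = 0.173946

Final: 0.173946


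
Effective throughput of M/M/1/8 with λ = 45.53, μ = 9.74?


ρ = 4.6745; P_K = (1−ρ)ρ^8/(1−ρ^9) = 0.786076
λ_eff = λ(1 − P_K) = 45.53·(1 − 0.786076) = 45.53·0.213924 = 9.7400 /hr

Final: 9.7400 /hr


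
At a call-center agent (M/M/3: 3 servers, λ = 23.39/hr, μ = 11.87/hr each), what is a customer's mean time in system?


a = 1.9705; ρ = 0.6568; P₀ = 0.115901
Lq = P₀·a^c·ρ/(c!(1−ρ)²) = 0.82439
Wq = Lq/λ = 0.82439/23.39 = 0.03525 hr
W = Wq + 1/μ = 0.03525 + 0.08425 = 0.11949 hr

Final: 0.11949 hr


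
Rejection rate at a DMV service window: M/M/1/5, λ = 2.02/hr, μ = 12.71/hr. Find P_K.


ρ = λ/μ = 2.02/12.71 = 0.1589
P_K = (1−ρ)ρ^K/(1−ρ^(K+1)) = (0.8411·0.0001014)/(1 − 0.00001612)
= 0.00008528/0.999984 = 0.00008528

Final: 0.00008528


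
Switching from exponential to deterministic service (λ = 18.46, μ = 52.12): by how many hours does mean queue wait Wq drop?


ρ = 18.46/52.12 = 0.3542
Wq(M/M/1) = ρ/(μ−λ) = 0.3542/33.66 = 0.01052 hr
Wq(M/D/1) = ρ/(2(μ−λ)) = 0.005261 hr
Savings = 0.01052 − 0.005261 = 0.005261 hr

Final: 0.005261 hr


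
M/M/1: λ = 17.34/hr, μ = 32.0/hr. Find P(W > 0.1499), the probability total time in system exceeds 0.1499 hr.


W ~ Exponential(μ−λ) for M/M/1.
μ − λ = 32.0 − 17.34 = 14.6600
P(W > t) = e^{−(μ−λ)t} = e^{−2.1975} = 0.111077

Final: 0.111077


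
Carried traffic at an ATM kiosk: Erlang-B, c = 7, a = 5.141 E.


B(7,5.141) = 0.129424 (Erlang-B)
Carried load = a(1 − B) = 5.141·(1 − 0.129424) = 5.141·0.870576 = 4.4756 E

Final: 4.4756 Erlangs


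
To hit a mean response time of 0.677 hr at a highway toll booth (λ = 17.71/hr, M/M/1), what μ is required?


W = 1/(μ−λ) ⇒ μ − λ = 1/W = 1/0.677 = 1.4771
μ = λ + 1/W = 17.71 + 1.4771 = 19.1871 per hr

Final: 19.1871 /hr


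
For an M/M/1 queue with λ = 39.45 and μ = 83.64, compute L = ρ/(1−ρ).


ρ = λ/μ = 39.45/83.64 = 0.4717
L = ρ/(1−ρ) = 0.4717/(1 − 0.4717) = 0.4717/0.5283 = 0.8927

Final: 0.8927


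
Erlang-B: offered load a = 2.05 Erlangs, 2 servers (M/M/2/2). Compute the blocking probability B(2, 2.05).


B(c,a) = (a^c/c!) / Σ_{k=0}^{c} a^k/k!
a^2/2! = 2.101250
Σ terms (k=0..2): 1.00000 + 2.05000 + 2.10125 = 5.151250
B = 2.101250/5.151250 = 0.407911

Final: 0.407911


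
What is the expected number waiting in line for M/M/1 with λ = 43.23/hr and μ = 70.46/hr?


ρ = 43.23/70.46 = 0.6135
Lq = ρ²/(1−ρ) = 0.3764/0.3865 = 0.9740

Final: 0.9740


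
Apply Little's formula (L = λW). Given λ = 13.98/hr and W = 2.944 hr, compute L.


L = λW = 13.98·2.944 = 41.1571

Final: 41.1571


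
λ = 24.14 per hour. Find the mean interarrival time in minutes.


Mean interarrival time = 1/λ = 1/24.14 hour = 0.04143 hour
In minutes: 0.04143 × 60 = 2.4855 min

Final: 2.4855 min


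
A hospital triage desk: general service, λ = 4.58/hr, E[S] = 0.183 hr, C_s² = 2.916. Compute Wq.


ρ = λ·E[S] = 4.58·0.183 = 0.8381
E[S²] = E[S]²(1+C_s²) = 0.183²·(1+2.916) = 0.131143
Wq = λ·E[S²]/(2(1−ρ)) = 4.58·0.131143/(2·0.1619) = 1.85541 hr

Final: 1.85541 hr


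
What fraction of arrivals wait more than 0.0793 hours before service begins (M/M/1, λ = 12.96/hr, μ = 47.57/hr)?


ρ = 12.96/47.57 = 0.2724
P(Wq > t) = ρ·e^{−(μ−λ)t} = 0.2724·e^{−2.7446}
= 0.2724·0.064276 = 0.017511

Final: 0.017511


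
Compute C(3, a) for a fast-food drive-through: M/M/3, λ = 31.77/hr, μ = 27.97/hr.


a = λ/μ = 1.1359; ρ = a/3 = 0.3786
P₀ = 0.315058 (from M/M/c formula)
C(c,a) = [a^c/(c!(1−ρ))]·P₀ = [1.46546/(6·0.6214)]·0.315058
= 0.39307·0.315058 = 0.123839

Final: 0.123839


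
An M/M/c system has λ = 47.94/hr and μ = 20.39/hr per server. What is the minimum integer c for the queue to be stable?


Stability requires cμ > λ ⇔ c > λ/μ.
λ/μ = 47.94/20.39 = 2.3512
Minimum integer c = ⌊2.3512⌋ + 1 = 3
Check: 3·20.39 = 61.17 > 47.94, while 2·20.39 = 40.78 ≤ 47.94

Final: 3 servers


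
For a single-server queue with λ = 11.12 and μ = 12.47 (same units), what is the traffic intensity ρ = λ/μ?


ρ = λ/μ = 11.12/12.47 = 0.8917

Final: 0.8917


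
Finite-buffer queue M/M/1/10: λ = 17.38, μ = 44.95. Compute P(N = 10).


ρ = λ/μ = 17.38/44.95 = 0.3867
P_K = (1−ρ)ρ^K/(1−ρ^(K+1)) = (0.6133·0.00007468)/(1 − 0.00002887)
= 0.00004580/0.999971 = 0.00004581

Final: 0.00004581


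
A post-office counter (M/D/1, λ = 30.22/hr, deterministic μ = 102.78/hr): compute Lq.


ρ = 30.22/102.78 = 0.2940
M/D/1: Lq = ρ²/(2(1−ρ)) = 0.08645/(2·0.7060) = 0.06123

Final: 0.06123


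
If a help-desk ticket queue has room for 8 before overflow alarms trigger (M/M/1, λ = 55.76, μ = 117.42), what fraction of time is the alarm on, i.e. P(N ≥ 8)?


ρ = 55.76/117.42 = 0.4749
P(N ≥ n) = ρ^n = 0.4749^8 = 0.002586

Final: 0.002586


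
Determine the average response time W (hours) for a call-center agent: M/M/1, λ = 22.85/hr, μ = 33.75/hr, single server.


W = 1/(μ−λ) = 1/(33.75 − 22.85) = 1/10.90 = 0.09174 hr

Final: 0.09174 hr


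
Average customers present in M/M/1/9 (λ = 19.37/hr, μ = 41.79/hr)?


ρ = 19.37/41.79 = 0.4635
L = ρ[1 − (K+1)ρ^K + Kρ^(K+1)] / [(1−ρ)(1−ρ^(K+1))]
Numerator: 0.4635·(1 − 10·0.0009875 + 9·0.0004577) = 0.460840
Denominator: (0.5365)·(0.999542) = 0.536246
L = 0.460840/0.536246 = 0.8594

Final: 0.8594


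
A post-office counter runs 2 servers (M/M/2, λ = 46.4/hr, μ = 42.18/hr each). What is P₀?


a = λ/μ = 46.4/42.18 = 1.1000; ρ = a/c = 0.5500
Σ_{k=0}^{1} a^k/k! (terms k=0..1) = 1.00000 + 1.10005 = 2.10005
Tail: a^2/(2!(1−ρ)) = 1.21010/(2·0.4500) = 1.34463
P₀ = 1/(2.10005 + 1.34463) = 1/3.44468 = 0.290303

Final: 0.290303


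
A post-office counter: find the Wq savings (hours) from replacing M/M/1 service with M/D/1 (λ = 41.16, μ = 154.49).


ρ = 41.16/154.49 = 0.2664
Wq(M/M/1) = ρ/(μ−λ) = 0.2664/113.33 = 0.002351 hr
Wq(M/D/1) = ρ/(2(μ−λ)) = 0.001175 hr
Savings = 0.002351 − 0.001175 = 0.001175 hr

Final: 0.001175 hr


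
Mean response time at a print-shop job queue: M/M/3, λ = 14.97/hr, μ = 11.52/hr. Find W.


a = 1.2995; ρ = 0.4332; P₀ = 0.263922
Lq = P₀·a^c·ρ/(c!(1−ρ)²) = 0.13012
Wq = Lq/λ = 0.13012/14.97 = 0.008692 hr
W = Wq + 1/μ = 0.008692 + 0.08681 = 0.09550 hr

Final: 0.09550 hr


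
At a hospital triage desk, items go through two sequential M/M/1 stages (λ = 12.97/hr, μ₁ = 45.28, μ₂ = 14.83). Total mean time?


Each node sees arrival rate λ = 12.97/hr (tandem ⇒ throughput preserved).
W₁ = 1/(μ₁−λ) = 1/(45.28−12.97) = 0.03095 hr
W₂ = 1/(μ₂−λ) = 1/(14.83−12.97) = 0.53763 hr
W_total = W₁ + W₂ = 0.03095 + 0.53763 = 0.56858 hr

Final: 0.56858 hr


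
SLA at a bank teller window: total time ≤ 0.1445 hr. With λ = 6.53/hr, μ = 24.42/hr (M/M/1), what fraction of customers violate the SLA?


W ~ Exponential(μ−λ) for M/M/1.
μ − λ = 24.42 − 6.53 = 17.8900
P(W > t) = e^{−(μ−λ)t} = e^{−2.5851} = 0.075388

Final: 0.075388


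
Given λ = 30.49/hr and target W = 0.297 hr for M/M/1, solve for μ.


W = 1/(μ−λ) ⇒ μ − λ = 1/W = 1/0.297 = 3.3670
μ = λ + 1/W = 30.49 + 3.3670 = 33.8570 per hr

Final: 33.8570 /hr


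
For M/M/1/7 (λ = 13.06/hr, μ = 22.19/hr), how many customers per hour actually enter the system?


ρ = 0.5886; P_K = (1−ρ)ρ^7/(1−ρ^8) = 0.010212
λ_eff = λ(1 − P_K) = 13.06·(1 − 0.010212) = 13.06·0.989788 = 12.9266 /hr

Final: 12.9266 /hr


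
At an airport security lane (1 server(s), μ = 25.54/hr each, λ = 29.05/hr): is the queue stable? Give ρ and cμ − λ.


Total capacity cμ = 1·25.54 = 25.54/hr
ρ = λ/(cμ) = 29.05/25.54 = 1.1374
Stable ⇔ ρ < 1: NO
Spare capacity = cμ − λ = 25.54 − 29.05 = -3.51/hr

Final: ρ = 1.1374; unstable; margin = -3.51/hr


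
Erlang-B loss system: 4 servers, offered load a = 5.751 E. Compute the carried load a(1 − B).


B(4,5.751) = 0.453212 (Erlang-B)
Carried load = a(1 − B) = 5.751·(1 − 0.453212) = 5.751·0.546788 = 3.1446 E

Final: 3.1446 Erlangs


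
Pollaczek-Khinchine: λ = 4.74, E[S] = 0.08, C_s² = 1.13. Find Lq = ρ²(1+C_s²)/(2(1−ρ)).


ρ = λ·E[S] = 4.74·0.08 = 0.3792
Lq = ρ²(1+C_s²)/(2(1−ρ)) = 0.1438·(1+1.13)/(2·0.6208)
= 0.1438·2.1300/1.2416 = 0.24668

Final: 0.24668


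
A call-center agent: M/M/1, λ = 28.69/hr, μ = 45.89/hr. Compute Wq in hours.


ρ = 28.69/45.89 = 0.6252
Wq = ρ/(μ−λ) = 0.6252/(45.89 − 28.69) = 0.6252/17.20 = 0.03635 hr

Final: 0.03635 hr


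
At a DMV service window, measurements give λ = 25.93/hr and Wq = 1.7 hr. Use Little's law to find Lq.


Lq = λWq = 25.93·1.7 = 44.0810

Final: 44.0810


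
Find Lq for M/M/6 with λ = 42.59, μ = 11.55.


a = λ/μ = 3.6874; ρ = a/6 = 0.6146
P₀ = 0.023648
Lq = P₀·a^c·ρ / (c!·(1−ρ)²) = 0.023648·2513.93437·0.6146/(720·0.14855)
= 0.34160

Final: 0.34160


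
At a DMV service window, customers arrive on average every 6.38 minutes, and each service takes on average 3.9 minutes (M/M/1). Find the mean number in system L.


λ = 60/6.38 = 9.4044 /hr
μ = 60/3.9 = 15.3846 /hr
ρ = λ/μ = 9.4044/15.3846 = 0.6113
L = ρ/(1−ρ) = 0.6113/0.3887 = 1.5726

Final: 1.5726


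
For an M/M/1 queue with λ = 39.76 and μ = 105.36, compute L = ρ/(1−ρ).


ρ = λ/μ = 39.76/105.36 = 0.3774
L = ρ/(1−ρ) = 0.3774/(1 − 0.3774) = 0.3774/0.6226 = 0.6061

Final: 0.6061


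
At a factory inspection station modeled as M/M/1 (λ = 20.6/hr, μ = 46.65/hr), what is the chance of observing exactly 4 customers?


ρ = 20.6/46.65 = 0.4416
P_n = (1−ρ)·ρ^n = (1 − 0.4416)·0.4416^4 = 0.5584·0.038024 = 0.021233

Final: 0.021233


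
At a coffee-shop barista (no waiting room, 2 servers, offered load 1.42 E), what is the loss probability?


B(c,a) = (a^c/c!) / Σ_{k=0}^{c} a^k/k!
a^2/2! = 1.008200
Σ terms (k=0..2): 1.00000 + 1.42000 + 1.00820 = 3.428200
B = 1.008200/3.428200 = 0.294090

Final: 0.294090


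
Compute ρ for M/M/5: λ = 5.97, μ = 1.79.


ρ = λ/(cμ) = 5.97/(5·1.79) = 5.97/8.95 = 0.6670

Final: 0.6670


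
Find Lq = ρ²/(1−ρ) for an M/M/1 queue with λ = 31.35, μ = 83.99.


ρ = 31.35/83.99 = 0.3733
Lq = ρ²/(1−ρ) = 0.1393/0.6267 = 0.2223

Final: 0.2223


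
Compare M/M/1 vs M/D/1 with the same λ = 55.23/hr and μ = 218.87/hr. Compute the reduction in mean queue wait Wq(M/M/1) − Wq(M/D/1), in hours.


ρ = 55.23/218.87 = 0.2523
Wq(M/M/1) = ρ/(μ−λ) = 0.2523/163.64 = 0.001542 hr
Wq(M/D/1) = ρ/(2(μ−λ)) = 0.0007710 hr
Savings = 0.001542 − 0.0007710 = 0.0007710 hr

Final: 0.0007710 hr


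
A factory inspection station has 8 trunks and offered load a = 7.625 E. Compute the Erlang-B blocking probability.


B(c,a) = (a^c/c!) / Σ_{k=0}^{c} a^k/k!
a^8/8! = 283.398966
Σ terms (k=0..8): 1.00000 + 7.62500 + 29.07031 + 73.88704 + 140.84718 + 214.79195 + 272.96477 + 297.33662 + 283.39897 = 1320.921832
B = 283.398966/1320.921832 = 0.214546

Final: 0.214546


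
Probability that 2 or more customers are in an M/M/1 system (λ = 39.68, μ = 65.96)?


ρ = 39.68/65.96 = 0.6016
P(N ≥ n) = ρ^n = 0.6016^2 = 0.361895

Final: 0.361895


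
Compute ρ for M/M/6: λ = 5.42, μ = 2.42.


ρ = λ/(cμ) = 5.42/(6·2.42) = 5.42/14.52 = 0.3733

Final: 0.3733


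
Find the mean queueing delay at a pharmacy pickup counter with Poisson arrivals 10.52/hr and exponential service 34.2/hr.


ρ = 10.52/34.2 = 0.3076
Wq = ρ/(μ−λ) = 0.3076/(34.2 − 10.52) = 0.3076/23.68 = 0.01299 hr

Final: 0.01299 hr


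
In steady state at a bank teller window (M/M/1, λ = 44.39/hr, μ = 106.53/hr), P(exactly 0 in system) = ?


ρ = 44.39/106.53 = 0.4167
P_n = (1−ρ)·ρ^n = (1 − 0.4167)·0.4167^0 = 0.5833·1.000000 = 0.583310

Final: 0.583310


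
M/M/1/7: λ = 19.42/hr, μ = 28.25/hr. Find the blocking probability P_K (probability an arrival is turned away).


ρ = λ/μ = 19.42/28.25 = 0.6874
P_K = (1−ρ)ρ^K/(1−ρ^(K+1)) = (0.3126·0.072546)/(1 − 0.049871)
= 0.022676/0.950129 = 0.023866

Final: 0.023866


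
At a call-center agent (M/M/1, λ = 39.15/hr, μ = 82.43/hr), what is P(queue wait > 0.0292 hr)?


ρ = 39.15/82.43 = 0.4749
P(Wq > t) = ρ·e^{−(μ−λ)t} = 0.4749·e^{−1.2638}
= 0.4749·0.282585 = 0.134213

Final: 0.134213


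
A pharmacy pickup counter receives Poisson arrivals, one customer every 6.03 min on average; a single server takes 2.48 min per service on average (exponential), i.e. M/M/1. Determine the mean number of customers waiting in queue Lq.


λ = 60/6.03 = 9.9502 /hr
μ = 60/2.48 = 24.1935 /hr
ρ = λ/μ = 9.9502/24.1935 = 0.4113
Lq = ρ²/(1−ρ) = 0.1691/0.5887 = 0.2873

Final: 0.2873


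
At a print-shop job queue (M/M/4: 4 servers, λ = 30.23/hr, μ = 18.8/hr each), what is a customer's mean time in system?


a = 1.6080; ρ = 0.4020; P₀ = 0.197647
Lq = P₀·a^c·ρ/(c!(1−ρ)²) = 0.06189
Wq = Lq/λ = 0.06189/30.23 = 0.002047 hr
W = Wq + 1/μ = 0.002047 + 0.05319 = 0.05524 hr

Final: 0.05524 hr


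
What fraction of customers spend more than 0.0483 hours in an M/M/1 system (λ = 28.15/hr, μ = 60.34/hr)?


W ~ Exponential(μ−λ) for M/M/1.
μ − λ = 60.34 − 28.15 = 32.1900
P(W > t) = e^{−(μ−λ)t} = e^{−1.5548} = 0.211236

Final: 0.211236


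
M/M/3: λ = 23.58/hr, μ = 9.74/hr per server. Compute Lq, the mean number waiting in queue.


a = λ/μ = 2.4209; ρ = a/3 = 0.8070
P₀ = 0.053754
Lq = P₀·a^c·ρ / (c!·(1−ρ)²) = 0.053754·14.18909·0.8070/(6·0.03726)
= 2.75345

Final: 2.75345


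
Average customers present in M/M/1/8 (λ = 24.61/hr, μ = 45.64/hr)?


ρ = 24.61/45.64 = 0.5392
L = ρ[1 − (K+1)ρ^K + Kρ^(K+1)] / [(1−ρ)(1−ρ^(K+1))]
Numerator: 0.5392·(1 − 9·0.007147 + 8·0.003854) = 0.521160
Denominator: (0.4608)·(0.996146) = 0.459004
L = 0.521160/0.459004 = 1.1354

Final: 1.1354


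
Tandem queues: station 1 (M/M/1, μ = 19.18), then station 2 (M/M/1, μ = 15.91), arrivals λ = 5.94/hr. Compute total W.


Each node sees arrival rate λ = 5.94/hr (tandem ⇒ throughput preserved).
W₁ = 1/(μ₁−λ) = 1/(19.18−5.94) = 0.07553 hr
W₂ = 1/(μ₂−λ) = 1/(15.91−5.94) = 0.10030 hr
W_total = W₁ + W₂ = 0.07553 + 0.10030 = 0.17583 hr

Final: 0.17583 hr


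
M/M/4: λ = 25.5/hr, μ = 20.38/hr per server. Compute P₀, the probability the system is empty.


a = λ/μ = 25.5/20.38 = 1.2512; ρ = a/c = 0.3128
Σ_{k=0}^{3} a^k/k! (terms k=0..3) = 1.00000 + 1.25123 + 0.78278 + 0.32648 = 3.36049
Tail: a^4/(4!(1−ρ)) = 2.45100/(24·0.6872) = 0.14861
P₀ = 1/(3.36049 + 0.14861) = 1/3.50910 = 0.284973

Final: 0.284973


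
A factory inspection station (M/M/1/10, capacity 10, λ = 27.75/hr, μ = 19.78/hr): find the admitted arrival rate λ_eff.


ρ = 1.4029; P_K = (1−ρ)ρ^10/(1−ρ^11) = 0.294310
λ_eff = λ(1 − P_K) = 27.75·(1 − 0.294310) = 27.75·0.705690 = 19.5829 /hr

Final: 19.5829 /hr


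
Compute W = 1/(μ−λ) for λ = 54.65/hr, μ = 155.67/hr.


W = 1/(μ−λ) = 1/(155.67 − 54.65) = 1/101.02 = 0.009899 hr

Final: 0.009899 hr


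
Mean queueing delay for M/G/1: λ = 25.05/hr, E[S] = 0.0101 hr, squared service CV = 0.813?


ρ = λ·E[S] = 25.05·0.0101 = 0.2530
E[S²] = E[S]²(1+C_s²) = 0.0101²·(1+0.813) = 0.0001849
Wq = λ·E[S²]/(2(1−ρ)) = 25.05·0.0001849/(2·0.7470) = 0.003101 hr

Final: 0.003101 hr


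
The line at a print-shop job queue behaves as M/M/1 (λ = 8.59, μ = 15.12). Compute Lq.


ρ = 8.59/15.12 = 0.5681
Lq = ρ²/(1−ρ) = 0.3228/0.4319 = 0.7473

Final: 0.7473


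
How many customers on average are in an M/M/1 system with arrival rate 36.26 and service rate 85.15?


ρ = λ/μ = 36.26/85.15 = 0.4258
L = ρ/(1−ρ) = 0.4258/(1 − 0.4258) = 0.4258/0.5742 = 0.7417

Final: 0.7417


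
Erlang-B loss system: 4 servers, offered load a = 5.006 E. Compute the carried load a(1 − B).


B(4,5.006) = 0.398817 (Erlang-B)
Carried load = a(1 − B) = 5.006·(1 − 0.398817) = 5.006·0.601183 = 3.0095 E

Final: 3.0095 Erlangs


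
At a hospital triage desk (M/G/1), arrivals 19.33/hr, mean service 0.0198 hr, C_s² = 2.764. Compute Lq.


ρ = λ·E[S] = 19.33·0.0198 = 0.3827
Lq = ρ²(1+C_s²)/(2(1−ρ)) = 0.1465·(1+2.764)/(2·0.6173)
= 0.1465·3.7640/1.2345 = 0.44662

Final: 0.44662


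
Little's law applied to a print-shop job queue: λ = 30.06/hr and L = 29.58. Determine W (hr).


W = L/λ = 29.58/30.06 = 0.9840 hr

Final: 0.9840 hr


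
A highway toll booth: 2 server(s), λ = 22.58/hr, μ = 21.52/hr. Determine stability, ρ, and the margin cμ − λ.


Total capacity cμ = 2·21.52 = 43.04/hr
ρ = λ/(cμ) = 22.58/43.04 = 0.5246
Stable ⇔ ρ < 1: YES
Spare capacity = cμ − λ = 43.04 − 22.58 = 20.46/hr

Final: ρ = 0.5246; stable; margin = 20.46/hr


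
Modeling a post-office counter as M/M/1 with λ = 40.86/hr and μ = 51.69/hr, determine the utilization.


ρ = λ/μ = 40.86/51.69 = 0.7905

Final: 0.7905


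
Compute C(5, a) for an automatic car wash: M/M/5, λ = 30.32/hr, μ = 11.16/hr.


a = λ/μ = 2.7168; ρ = a/5 = 0.5434
P₀ = 0.063608 (from M/M/c formula)
C(c,a) = [a^c/(c!(1−ρ))]·P₀ = [148.02157/(120·0.4566)]·0.063608
= 2.70134·0.063608 = 0.171827

Final: 0.171827


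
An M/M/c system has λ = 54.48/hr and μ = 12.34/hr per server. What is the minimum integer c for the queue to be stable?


Stability requires cμ > λ ⇔ c > λ/μ.
λ/μ = 54.48/12.34 = 4.4149
Minimum integer c = ⌊4.4149⌋ + 1 = 5
Check: 5·12.34 = 61.70 > 54.48, while 4·12.34 = 49.36 ≤ 54.48

Final: 5 servers


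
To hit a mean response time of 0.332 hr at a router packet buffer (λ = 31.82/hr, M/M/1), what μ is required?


W = 1/(μ−λ) ⇒ μ − λ = 1/W = 1/0.332 = 3.0120
μ = λ + 1/W = 31.82 + 3.0120 = 34.8320 per hr

Final: 34.8320 /hr


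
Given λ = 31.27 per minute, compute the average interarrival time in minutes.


Mean interarrival time = 1/λ = 1/31.27 minute = 0.03198 minute
In minutes: 0.03198 × 1 = 0.03198 min

Final: 0.03198 min


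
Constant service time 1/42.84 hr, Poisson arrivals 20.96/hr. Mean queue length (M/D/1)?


ρ = 20.96/42.84 = 0.4893
M/D/1: Lq = ρ²/(2(1−ρ)) = 0.2394/(2·0.5107) = 0.23435

Final: 0.23435


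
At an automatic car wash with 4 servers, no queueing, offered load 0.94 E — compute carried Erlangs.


B(4,0.94) = 0.012744 (Erlang-B)
Carried load = a(1 − B) = 0.94·(1 − 0.012744) = 0.94·0.987256 = 0.9280 E

Final: 0.9280 Erlangs


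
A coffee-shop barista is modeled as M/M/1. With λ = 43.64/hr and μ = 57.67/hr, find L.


ρ = λ/μ = 43.64/57.67 = 0.7567
L = ρ/(1−ρ) = 0.7567/(1 − 0.7567) = 0.7567/0.2433 = 3.1105

Final: 3.1105


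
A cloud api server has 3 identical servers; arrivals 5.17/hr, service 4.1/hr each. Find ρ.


ρ = λ/(cμ) = 5.17/(3·4.1) = 5.17/12.30 = 0.4203

Final: 0.4203


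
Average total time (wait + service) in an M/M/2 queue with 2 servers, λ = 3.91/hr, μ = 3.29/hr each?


a = 1.1884; ρ = 0.5942; P₀ = 0.254528
Lq = P₀·a^c·ρ/(c!(1−ρ)²) = 0.64871
Wq = Lq/λ = 0.64871/3.91 = 0.16591 hr
W = Wq + 1/μ = 0.16591 + 0.30395 = 0.46986 hr

Final: 0.46986 hr


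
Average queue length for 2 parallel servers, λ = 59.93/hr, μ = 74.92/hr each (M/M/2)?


a = λ/μ = 0.7999; ρ = a/2 = 0.4000
P₀ = 0.428612
Lq = P₀·a^c·ρ / (c!·(1−ρ)²) = 0.428612·0.63987·0.4000/(2·0.36005)
= 0.15233

Final: 0.15233


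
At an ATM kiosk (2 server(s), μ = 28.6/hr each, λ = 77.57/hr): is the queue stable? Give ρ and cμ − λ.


Total capacity cμ = 2·28.6 = 57.20/hr
ρ = λ/(cμ) = 77.57/57.20 = 1.3561
Stable ⇔ ρ < 1: NO
Spare capacity = cμ − λ = 57.20 − 77.57 = -20.37/hr

Final: ρ = 1.3561; unstable; margin = -20.37/hr


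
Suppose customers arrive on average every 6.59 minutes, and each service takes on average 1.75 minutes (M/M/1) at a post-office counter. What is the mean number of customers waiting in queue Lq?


λ = 60/6.59 = 9.1047 /hr
μ = 60/1.75 = 34.2857 /hr
ρ = λ/μ = 9.1047/34.2857 = 0.2656
Lq = ρ²/(1−ρ) = 0.07052/0.7344 = 0.09602

Final: 0.09602


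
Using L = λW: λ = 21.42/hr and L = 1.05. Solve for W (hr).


W = L/λ = 1.05/21.42 = 0.04902 hr

Final: 0.04902 hr


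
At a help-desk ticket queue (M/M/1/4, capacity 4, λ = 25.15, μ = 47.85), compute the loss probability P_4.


ρ = λ/μ = 25.15/47.85 = 0.5256
P_K = (1−ρ)ρ^K/(1−ρ^(K+1)) = (0.4744·0.076318)/(1 − 0.040113)
= 0.036205/0.959887 = 0.037718

Final: 0.037718


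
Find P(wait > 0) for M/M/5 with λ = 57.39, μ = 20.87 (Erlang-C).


a = λ/μ = 2.7499; ρ = a/5 = 0.5500
P₀ = 0.061384 (from M/M/c formula)
C(c,a) = [a^c/(c!(1−ρ))]·P₀ = [157.24212/(120·0.4500)]·0.061384
= 2.91174·0.061384 = 0.178735

Final: 0.178735


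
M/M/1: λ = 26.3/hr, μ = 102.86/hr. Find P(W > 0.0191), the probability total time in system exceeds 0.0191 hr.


W ~ Exponential(μ−λ) for M/M/1.
μ − λ = 102.86 − 26.3 = 76.5600
P(W > t) = e^{−(μ−λ)t} = e^{−1.4623} = 0.231704

Final: 0.231704


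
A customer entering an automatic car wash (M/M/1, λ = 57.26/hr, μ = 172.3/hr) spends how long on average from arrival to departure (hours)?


W = 1/(μ−λ) = 1/(172.3 − 57.26) = 1/115.04 = 0.008693 hr

Final: 0.008693 hr


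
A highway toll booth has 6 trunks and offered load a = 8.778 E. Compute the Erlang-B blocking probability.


B(c,a) = (a^c/c!) / Σ_{k=0}^{c} a^k/k!
a^6/6! = 635.390859
Σ terms (k=0..6): 1.00000 + 8.77800 + 38.52664 + 112.72895 + 247.38369 + 434.30681 + 635.39086 = 1478.114953
B = 635.390859/1478.114953 = 0.429866

Final: 0.429866


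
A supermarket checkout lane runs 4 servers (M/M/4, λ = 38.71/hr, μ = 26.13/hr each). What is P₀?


a = λ/μ = 38.71/26.13 = 1.4814; ρ = a/c = 0.3704
Σ_{k=0}^{3} a^k/k! (terms k=0..3) = 1.00000 + 1.48144 + 1.09733 + 0.54188 = 4.12065
Tail: a^4/(4!(1−ρ)) = 4.81654/(24·0.6296) = 0.31874
P₀ = 1/(4.12065 + 0.31874) = 1/4.43938 = 0.225257

Final: 0.225257


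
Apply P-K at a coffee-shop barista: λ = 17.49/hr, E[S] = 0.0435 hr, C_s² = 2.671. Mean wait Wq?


ρ = λ·E[S] = 17.49·0.0435 = 0.7608
E[S²] = E[S]²(1+C_s²) = 0.0435²·(1+2.671) = 0.006946
Wq = λ·E[S²]/(2(1−ρ)) = 17.49·0.006946/(2·0.2392) = 0.25397 hr

Final: 0.25397 hr


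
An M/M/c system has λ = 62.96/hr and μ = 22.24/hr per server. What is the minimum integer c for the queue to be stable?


Stability requires cμ > λ ⇔ c > λ/μ.
λ/μ = 62.96/22.24 = 2.8309
Minimum integer c = ⌊2.8309⌋ + 1 = 3
Check: 3·22.24 = 66.72 > 62.96, while 2·22.24 = 44.48 ≤ 62.96

Final: 3 servers


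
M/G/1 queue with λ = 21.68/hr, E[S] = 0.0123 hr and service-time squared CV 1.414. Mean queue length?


ρ = λ·E[S] = 21.68·0.0123 = 0.2667
Lq = ρ²(1+C_s²)/(2(1−ρ)) = 0.07111·(1+1.414)/(2·0.7333)
= 0.07111·2.4140/1.4667 = 0.11704

Final: 0.11704


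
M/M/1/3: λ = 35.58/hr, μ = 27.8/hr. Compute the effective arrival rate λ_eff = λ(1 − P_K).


ρ = 1.2799; P_K = (1−ρ)ρ^3/(1−ρ^4) = 0.348575
λ_eff = λ(1 − P_K) = 35.58·(1 − 0.348575) = 35.58·0.651425 = 23.1777 /hr

Final: 23.1777 /hr


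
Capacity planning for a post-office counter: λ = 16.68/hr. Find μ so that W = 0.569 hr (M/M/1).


W = 1/(μ−λ) ⇒ μ − λ = 1/W = 1/0.569 = 1.7575
μ = λ + 1/W = 16.68 + 1.7575 = 18.4375 per hr

Final: 18.4375 /hr


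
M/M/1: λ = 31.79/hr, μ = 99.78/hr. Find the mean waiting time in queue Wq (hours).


ρ = 31.79/99.78 = 0.3186
Wq = ρ/(μ−λ) = 0.3186/(99.78 − 31.79) = 0.3186/67.99 = 0.004686 hr

Final: 0.004686 hr


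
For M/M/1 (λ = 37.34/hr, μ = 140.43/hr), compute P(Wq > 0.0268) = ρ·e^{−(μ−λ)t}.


ρ = 37.34/140.43 = 0.2659
P(Wq > t) = ρ·e^{−(μ−λ)t} = 0.2659·e^{−2.7628}
= 0.2659·0.063114 = 0.016782

Final: 0.016782


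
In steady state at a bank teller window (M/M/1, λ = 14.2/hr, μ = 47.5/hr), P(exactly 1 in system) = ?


ρ = 14.2/47.5 = 0.2989
P_n = (1−ρ)·ρ^n = (1 − 0.2989)·0.2989^1 = 0.7011·0.298947 = 0.209578

Final: 0.209578


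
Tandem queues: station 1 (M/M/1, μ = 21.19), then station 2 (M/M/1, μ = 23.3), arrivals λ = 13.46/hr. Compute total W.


Each node sees arrival rate λ = 13.46/hr (tandem ⇒ throughput preserved).
W₁ = 1/(μ₁−λ) = 1/(21.19−13.46) = 0.12937 hr
W₂ = 1/(μ₂−λ) = 1/(23.3−13.46) = 0.10163 hr
W_total = W₁ + W₂ = 0.12937 + 0.10163 = 0.23099 hr

Final: 0.23099 hr


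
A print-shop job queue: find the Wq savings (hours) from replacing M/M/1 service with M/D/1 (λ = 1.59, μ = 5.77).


ρ = 1.59/5.77 = 0.2756
Wq(M/M/1) = ρ/(μ−λ) = 0.2756/4.18 = 0.06592 hr
Wq(M/D/1) = ρ/(2(μ−λ)) = 0.03296 hr
Savings = 0.06592 − 0.03296 = 0.03296 hr

Final: 0.03296 hr


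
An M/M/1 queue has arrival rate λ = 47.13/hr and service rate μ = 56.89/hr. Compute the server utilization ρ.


ρ = λ/μ = 47.13/56.89 = 0.8284

Final: 0.8284


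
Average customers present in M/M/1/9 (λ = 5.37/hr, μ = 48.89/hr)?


ρ = 5.37/48.89 = 0.1098
L = ρ[1 − (K+1)ρ^K + Kρ^(K+1)] / [(1−ρ)(1−ρ^(K+1))]
Numerator: 0.1098·(1 − 10·0.000000002327 + 9·2.556e-10) = 0.109838
Denominator: (0.8902)·(1.000000) = 0.890162
L = 0.109838/0.890162 = 0.1234

Final: 0.1234


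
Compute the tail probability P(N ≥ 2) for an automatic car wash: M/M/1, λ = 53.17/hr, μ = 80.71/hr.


ρ = 53.17/80.71 = 0.6588
P(N ≥ n) = ρ^n = 0.6588^2 = 0.433989

Final: 0.433989


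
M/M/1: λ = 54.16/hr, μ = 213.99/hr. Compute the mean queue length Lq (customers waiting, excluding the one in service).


ρ = 54.16/213.99 = 0.2531
Lq = ρ²/(1−ρ) = 0.06406/0.7469 = 0.08576

Final: 0.08576


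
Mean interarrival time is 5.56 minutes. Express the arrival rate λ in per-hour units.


λ = 1/(interarrival time) in consistent units.
1 hour = 60 min, so λ = 60/5.56 = 10.7914 per hour

Final: 10.7914 /hr


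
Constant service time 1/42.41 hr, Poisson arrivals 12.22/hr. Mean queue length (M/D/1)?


ρ = 12.22/42.41 = 0.2881
M/D/1: Lq = ρ²/(2(1−ρ)) = 0.08302/(2·0.7119) = 0.05832

Final: 0.05832


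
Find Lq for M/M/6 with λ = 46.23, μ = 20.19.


a = λ/μ = 2.2897; ρ = a/6 = 0.3816
P₀ = 0.100953
Lq = P₀·a^c·ρ / (c!·(1−ρ)²) = 0.100953·144.12040·0.3816/(720·0.38239)
= 0.02017

Final: 0.02017


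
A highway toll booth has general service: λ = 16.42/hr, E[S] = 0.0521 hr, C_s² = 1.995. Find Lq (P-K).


ρ = λ·E[S] = 16.42·0.0521 = 0.8555
Lq = ρ²(1+C_s²)/(2(1−ρ)) = 0.7318·(1+1.995)/(2·0.1445)
= 0.7318·2.9950/0.2890 = 7.58345

Final: 7.58345
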